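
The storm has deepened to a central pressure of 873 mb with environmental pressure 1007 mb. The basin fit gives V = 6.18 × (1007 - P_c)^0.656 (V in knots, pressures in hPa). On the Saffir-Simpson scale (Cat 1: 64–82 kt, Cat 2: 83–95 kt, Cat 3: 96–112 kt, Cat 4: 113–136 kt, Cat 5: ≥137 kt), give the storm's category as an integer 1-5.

ΔP = 1007 − 873 = 134 mb.
V ≈ 6.18 × 134^0.656 = 6.18 × 24.85 ≈ 154 kt.
154 kt falls in the Category 5 band.

5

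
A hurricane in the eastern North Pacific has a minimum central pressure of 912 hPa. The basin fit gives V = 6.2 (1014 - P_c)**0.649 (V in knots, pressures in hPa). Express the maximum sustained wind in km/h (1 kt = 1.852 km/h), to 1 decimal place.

ΔP = 1014 − 912 = 102 hPa.
V ≈ 6.2 × 102^0.649 = 6.2 × 20.118 ≈ 124.731 kt.
124.731 × 1.852 ≈ 231.00 km/h → 231.0 km/h.

231.0 km/h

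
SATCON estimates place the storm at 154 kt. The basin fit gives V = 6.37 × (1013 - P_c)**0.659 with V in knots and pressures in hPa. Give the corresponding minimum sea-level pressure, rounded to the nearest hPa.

887 hPa

ΔP = (V / 6.37)^(1/0.659) = (154/6.37)^1.517.
154/6.37 = 24.176; 24.176^1.517 ≈ 125.66 hPa.
P_c = 1013 − 125.66 = 887.34 ≈ 887 hPa.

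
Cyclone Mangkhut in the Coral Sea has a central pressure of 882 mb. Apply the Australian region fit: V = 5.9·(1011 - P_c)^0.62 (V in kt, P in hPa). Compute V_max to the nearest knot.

120 kt

ΔP = 1011 − 882 = 129 mb.
129^0.62 ≈ 20.350.
V ≈ 5.9 × 20.350 ≈ 120.1 kt.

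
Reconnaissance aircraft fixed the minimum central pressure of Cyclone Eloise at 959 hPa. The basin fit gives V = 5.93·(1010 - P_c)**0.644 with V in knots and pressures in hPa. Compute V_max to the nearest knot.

75 kt

ΔP = 1010 − 959 = 51 hPa.
51^0.644 ≈ 12.580.
V ≈ 5.93 × 12.580 ≈ 74.6 kt.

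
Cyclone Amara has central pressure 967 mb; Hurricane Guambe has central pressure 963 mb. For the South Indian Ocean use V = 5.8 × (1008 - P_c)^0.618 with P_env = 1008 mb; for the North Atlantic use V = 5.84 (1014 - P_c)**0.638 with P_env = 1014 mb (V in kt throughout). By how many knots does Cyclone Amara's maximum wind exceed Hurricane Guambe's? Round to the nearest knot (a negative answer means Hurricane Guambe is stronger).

-14 kt

Cyclone Amara: ΔP = 41; V ≈ 5.8 × 41^0.618 ≈ 57.56 kt.
Hurricane Guambe: ΔP = 51; V ≈ 5.84 × 51^0.638 ≈ 71.75 kt.
Difference ≈ 57.56 − 71.75 = -14.19 → -14 kt.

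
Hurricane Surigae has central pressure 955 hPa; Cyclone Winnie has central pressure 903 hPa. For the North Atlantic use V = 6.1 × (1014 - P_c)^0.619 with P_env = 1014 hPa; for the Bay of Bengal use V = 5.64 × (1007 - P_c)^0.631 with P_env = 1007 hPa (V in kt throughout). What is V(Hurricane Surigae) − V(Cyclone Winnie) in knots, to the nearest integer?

-30 kt

Hurricane Surigae: ΔP = 59; V ≈ 6.1 × 59^0.619 ≈ 76.12 kt.
Cyclone Winnie: ΔP = 104; V ≈ 5.64 × 104^0.631 ≈ 105.69 kt.
Difference ≈ 76.12 − 105.69 = -29.57 → -30 kt.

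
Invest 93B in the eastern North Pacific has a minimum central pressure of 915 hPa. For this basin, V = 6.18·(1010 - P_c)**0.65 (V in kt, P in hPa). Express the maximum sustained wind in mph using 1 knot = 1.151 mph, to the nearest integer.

ΔP = 1010 − 915 = 95 hPa.
V ≈ 6.18 × 95^0.65 = 6.18 × 19.298 ≈ 119.264 kt.
119.264 × 1.151 ≈ 137.27 mph → 137 mph.

137 mph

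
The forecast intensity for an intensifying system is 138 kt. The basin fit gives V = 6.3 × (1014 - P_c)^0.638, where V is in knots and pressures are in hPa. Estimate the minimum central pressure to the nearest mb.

ΔP = (V / 6.3)^(1/0.638) = (138/6.3)^1.567.
138/6.3 = 21.905; 21.905^1.567 ≈ 126.23 mb.
P_c = 1014 − 126.23 = 887.77 ≈ 888 mb.

888 mb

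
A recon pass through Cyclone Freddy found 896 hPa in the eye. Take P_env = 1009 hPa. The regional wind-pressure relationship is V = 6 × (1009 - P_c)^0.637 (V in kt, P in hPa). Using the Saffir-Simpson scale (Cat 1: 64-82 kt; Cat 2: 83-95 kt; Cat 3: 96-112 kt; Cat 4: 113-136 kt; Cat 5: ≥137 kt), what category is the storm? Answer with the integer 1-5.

ΔP = 1009 − 896 = 113 hPa.
V ≈ 6 × 113^0.637 = 6 × 20.31 ≈ 122 kt.
122 kt falls in the Category 4 band.

4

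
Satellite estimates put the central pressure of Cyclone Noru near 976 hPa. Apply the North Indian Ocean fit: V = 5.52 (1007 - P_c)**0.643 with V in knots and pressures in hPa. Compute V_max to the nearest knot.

50 kt

ΔP = 1007 − 976 = 31 hPa.
31^0.643 ≈ 9.098.
V ≈ 5.52 × 9.098 ≈ 50.2 kt.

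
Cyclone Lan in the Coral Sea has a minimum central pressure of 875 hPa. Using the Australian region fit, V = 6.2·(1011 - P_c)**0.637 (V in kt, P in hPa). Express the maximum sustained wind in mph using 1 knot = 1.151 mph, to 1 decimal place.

163.1 mph

ΔP = 1011 − 875 = 136 hPa.
V ≈ 6.2 × 136^0.637 = 6.2 × 22.859 ≈ 141.728 kt.
141.728 × 1.151 ≈ 163.13 mph → 163.1 mph.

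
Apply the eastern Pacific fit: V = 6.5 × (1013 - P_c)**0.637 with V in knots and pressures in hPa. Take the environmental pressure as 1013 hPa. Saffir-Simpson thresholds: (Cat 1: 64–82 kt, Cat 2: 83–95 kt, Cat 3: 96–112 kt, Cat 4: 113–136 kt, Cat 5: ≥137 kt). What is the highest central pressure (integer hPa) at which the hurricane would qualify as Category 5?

893 hPa

Category 5 begins at V = 137 kt.
Required ΔP = (137/6.5)^(1/0.637) = 21.077^1.570 ≈ 119.73 hPa.
P_c ≤ 1013 − 119.73 = 893.27, so the highest integer P_c is 893 hPa.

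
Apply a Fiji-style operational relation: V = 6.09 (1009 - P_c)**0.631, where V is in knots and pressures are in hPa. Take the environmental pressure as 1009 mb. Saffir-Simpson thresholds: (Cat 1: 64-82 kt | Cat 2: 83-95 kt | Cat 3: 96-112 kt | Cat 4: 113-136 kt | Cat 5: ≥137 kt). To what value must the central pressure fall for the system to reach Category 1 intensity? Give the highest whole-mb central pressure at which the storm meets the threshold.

Category 1 begins at V = 64 kt.
Required ΔP = (64/6.09)^(1/0.631) = 10.509^1.585 ≈ 41.59 mb.
P_c ≤ 1009 − 41.59 = 967.41, so the highest integer P_c is 967 mb.

967 mb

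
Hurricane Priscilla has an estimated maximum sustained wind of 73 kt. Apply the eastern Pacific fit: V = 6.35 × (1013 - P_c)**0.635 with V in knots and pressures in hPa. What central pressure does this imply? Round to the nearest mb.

966 mb

ΔP = (V / 6.35)^(1/0.635) = (73/6.35)^1.575.
73/6.35 = 11.496; 11.496^1.575 ≈ 46.79 mb.
P_c = 1013 − 46.79 = 966.21 ≈ 966 mb.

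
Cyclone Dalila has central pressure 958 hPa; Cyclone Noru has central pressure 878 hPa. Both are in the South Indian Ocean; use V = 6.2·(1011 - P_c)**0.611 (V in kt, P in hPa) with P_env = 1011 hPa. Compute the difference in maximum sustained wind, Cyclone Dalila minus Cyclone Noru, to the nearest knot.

-53 kt

Cyclone Dalila: ΔP = 53; V ≈ 6.2 × 53^0.611 ≈ 70.13 kt.
Cyclone Noru: ΔP = 133; V ≈ 6.2 × 133^0.611 ≈ 123.05 kt.
Difference ≈ 70.13 − 123.05 = -52.92 → -53 kt.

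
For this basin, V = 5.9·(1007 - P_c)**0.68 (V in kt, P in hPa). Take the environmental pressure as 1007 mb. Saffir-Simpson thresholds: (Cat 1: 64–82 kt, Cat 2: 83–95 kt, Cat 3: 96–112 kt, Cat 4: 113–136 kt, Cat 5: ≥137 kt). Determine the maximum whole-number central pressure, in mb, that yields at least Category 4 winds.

930 mb

Category 4 begins at V = 113 kt.
Required ΔP = (113/5.9)^(1/0.68) = 19.153^1.471 ≈ 76.85 mb.
P_c ≤ 1007 − 76.85 = 930.15, so the highest integer P_c is 930 mb.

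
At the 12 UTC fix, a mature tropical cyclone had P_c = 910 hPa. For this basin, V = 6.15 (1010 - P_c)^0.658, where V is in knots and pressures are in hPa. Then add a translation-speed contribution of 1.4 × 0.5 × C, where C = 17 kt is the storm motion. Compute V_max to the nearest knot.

139 kt

ΔP = 1010 − 910 = 100 hPa.
100^0.658 ≈ 20.701.
V ≈ 6.15 × 20.701 ≈ 127.3 kt.
Translation term: 1.4 × 0.5 × 17 = 11.9 kt.
Corrected V ≈ 139.2 kt → 139 kt.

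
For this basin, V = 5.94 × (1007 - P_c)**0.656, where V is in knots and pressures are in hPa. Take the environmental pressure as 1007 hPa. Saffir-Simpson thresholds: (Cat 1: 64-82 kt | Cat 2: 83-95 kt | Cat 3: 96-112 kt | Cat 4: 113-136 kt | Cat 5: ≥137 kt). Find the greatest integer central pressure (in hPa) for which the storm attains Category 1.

Category 1 begins at V = 64 kt.
Required ΔP = (64/5.94)^(1/0.656) = 10.774^1.524 ≈ 37.48 hPa.
P_c ≤ 1007 − 37.48 = 969.52, so the highest integer P_c is 969 hPa.

969 hPa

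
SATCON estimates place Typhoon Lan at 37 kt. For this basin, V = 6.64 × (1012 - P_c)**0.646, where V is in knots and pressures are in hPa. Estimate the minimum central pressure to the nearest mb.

ΔP = (V / 6.64)^(1/0.646) = (37/6.64)^1.548.
37/6.64 = 5.572; 5.572^1.548 ≈ 14.28 mb.
P_c = 1012 − 14.28 = 997.72 ≈ 998 mb.

998 mb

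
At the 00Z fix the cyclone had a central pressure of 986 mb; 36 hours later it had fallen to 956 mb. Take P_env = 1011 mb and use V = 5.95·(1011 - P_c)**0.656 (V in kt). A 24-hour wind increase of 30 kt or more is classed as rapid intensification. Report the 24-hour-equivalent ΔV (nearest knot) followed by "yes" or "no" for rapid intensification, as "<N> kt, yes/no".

V₁: ΔP = 25, V ≈ 5.95 × 25^0.656 ≈ 49.15 kt.
V₂: ΔP = 55, V ≈ 5.95 × 55^0.656 ≈ 82.45 kt.
ΔV over 36 h = 33.30 kt → 24 h equivalent = 33.30 × 24/36 ≈ 22.20 kt.
22 kt < 30 kt ⇒ not rapid intensification.

22 kt, no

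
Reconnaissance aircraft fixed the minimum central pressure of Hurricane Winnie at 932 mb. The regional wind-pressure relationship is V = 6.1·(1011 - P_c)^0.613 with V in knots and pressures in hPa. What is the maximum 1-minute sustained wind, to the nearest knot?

ΔP = 1011 − 932 = 79 mb.
79^0.613 ≈ 14.563.
V ≈ 6.1 × 14.563 ≈ 88.8 kt.

89 kt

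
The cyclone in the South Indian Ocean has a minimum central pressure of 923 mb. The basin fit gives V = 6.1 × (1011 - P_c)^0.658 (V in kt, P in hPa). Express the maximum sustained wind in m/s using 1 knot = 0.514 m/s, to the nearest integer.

60 m/s

ΔP = 1011 − 923 = 88 mb.
V ≈ 6.1 × 88^0.658 = 6.1 × 19.031 ≈ 116.091 kt.
116.091 × 0.514 ≈ 59.67 m/s → 60 m/s.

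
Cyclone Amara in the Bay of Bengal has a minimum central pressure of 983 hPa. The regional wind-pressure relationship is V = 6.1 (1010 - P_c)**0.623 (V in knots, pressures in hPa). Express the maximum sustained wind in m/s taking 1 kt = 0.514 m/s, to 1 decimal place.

ΔP = 1010 − 983 = 27 hPa.
V ≈ 6.1 × 27^0.623 = 6.1 × 7.794 ≈ 47.541 kt.
47.541 × 0.514 ≈ 24.44 m/s → 24.4 m/s.

24.4 m/s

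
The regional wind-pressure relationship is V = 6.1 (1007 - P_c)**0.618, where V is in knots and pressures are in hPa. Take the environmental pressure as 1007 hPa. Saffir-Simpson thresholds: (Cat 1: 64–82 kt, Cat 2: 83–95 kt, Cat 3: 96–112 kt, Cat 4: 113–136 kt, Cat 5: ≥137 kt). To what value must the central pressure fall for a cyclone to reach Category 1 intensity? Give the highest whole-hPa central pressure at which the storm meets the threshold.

Category 1 begins at V = 64 kt.
Required ΔP = (64/6.1)^(1/0.618) = 10.492^1.618 ≈ 44.86 hPa.
P_c ≤ 1007 − 44.86 = 962.14, so the highest integer P_c is 962 hPa.

962 hPa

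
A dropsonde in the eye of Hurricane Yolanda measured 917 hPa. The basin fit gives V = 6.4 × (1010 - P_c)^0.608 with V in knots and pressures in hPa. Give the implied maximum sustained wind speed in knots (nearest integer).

ΔP = 1010 − 917 = 93 hPa.
93^0.608 ≈ 15.734.
V ≈ 6.4 × 15.734 ≈ 100.7 kt.

101 kt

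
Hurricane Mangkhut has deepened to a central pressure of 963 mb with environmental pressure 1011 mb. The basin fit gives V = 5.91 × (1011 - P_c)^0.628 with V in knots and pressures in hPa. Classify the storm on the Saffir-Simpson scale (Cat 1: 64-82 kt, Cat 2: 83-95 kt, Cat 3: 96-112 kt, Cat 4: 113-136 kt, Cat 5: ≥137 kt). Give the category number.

ΔP = 1011 − 963 = 48 mb.
V ≈ 5.91 × 48^0.628 = 5.91 × 11.37 ≈ 67 kt.
67 kt falls in the Category 1 band.

1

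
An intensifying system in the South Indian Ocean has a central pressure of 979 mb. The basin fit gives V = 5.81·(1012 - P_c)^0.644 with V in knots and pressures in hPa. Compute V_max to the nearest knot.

55 kt

ΔP = 1012 − 979 = 33 mb.
33^0.644 ≈ 9.504.
V ≈ 5.81 × 9.504 ≈ 55.2 kt.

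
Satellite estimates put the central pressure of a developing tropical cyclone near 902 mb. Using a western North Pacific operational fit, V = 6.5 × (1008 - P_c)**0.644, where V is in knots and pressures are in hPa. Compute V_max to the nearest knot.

ΔP = 1008 − 902 = 106 mb.
106^0.644 ≈ 20.151.
V ≈ 6.5 × 20.151 ≈ 131.0 kt.

131 kt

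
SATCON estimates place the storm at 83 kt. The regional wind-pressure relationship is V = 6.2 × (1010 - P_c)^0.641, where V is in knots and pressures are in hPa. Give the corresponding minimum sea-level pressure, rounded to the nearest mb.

953 mb

ΔP = (V / 6.2)^(1/0.641) = (83/6.2)^1.560.
83/6.2 = 13.387; 13.387^1.560 ≈ 57.24 mb.
P_c = 1010 − 57.24 = 952.76 ≈ 953 mb.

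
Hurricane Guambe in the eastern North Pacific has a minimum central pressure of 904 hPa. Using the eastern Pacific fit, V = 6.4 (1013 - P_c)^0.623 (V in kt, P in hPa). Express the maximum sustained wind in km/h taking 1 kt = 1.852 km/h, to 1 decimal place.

220.4 km/h

ΔP = 1013 − 904 = 109 hPa.
V ≈ 6.4 × 109^0.623 = 6.4 × 18.592 ≈ 118.986 kt.
118.986 × 1.852 ≈ 220.36 km/h → 220.4 km/h.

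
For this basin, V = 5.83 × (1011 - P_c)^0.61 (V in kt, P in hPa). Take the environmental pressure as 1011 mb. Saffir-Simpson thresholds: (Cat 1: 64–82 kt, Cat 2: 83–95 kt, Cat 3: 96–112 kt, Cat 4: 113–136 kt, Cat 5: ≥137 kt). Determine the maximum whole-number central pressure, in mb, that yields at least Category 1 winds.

960 mb

Category 1 begins at V = 64 kt.
Required ΔP = (64/5.83)^(1/0.61) = 10.978^1.639 ≈ 50.79 mb.
P_c ≤ 1011 − 50.79 = 960.21, so the highest integer P_c is 960 mb.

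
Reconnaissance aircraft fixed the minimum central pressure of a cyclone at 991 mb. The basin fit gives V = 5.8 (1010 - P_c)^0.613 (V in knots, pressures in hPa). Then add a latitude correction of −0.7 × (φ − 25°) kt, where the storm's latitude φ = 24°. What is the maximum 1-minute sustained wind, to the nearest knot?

ΔP = 1010 − 991 = 19 mb.
19^0.613 ≈ 6.080.
V ≈ 5.8 × 6.080 ≈ 35.3 kt.
Latitude correction: −0.7 × (24 − 25) = 0.7 kt.
Corrected V ≈ 36 kt → 36 kt.

36 kt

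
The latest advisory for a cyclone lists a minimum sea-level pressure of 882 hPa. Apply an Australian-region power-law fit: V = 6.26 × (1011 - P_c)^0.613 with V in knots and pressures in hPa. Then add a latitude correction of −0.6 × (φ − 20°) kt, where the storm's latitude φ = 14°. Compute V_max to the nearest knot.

127 kt

ΔP = 1011 − 882 = 129 hPa.
129^0.613 ≈ 19.669.
V ≈ 6.26 × 19.669 ≈ 123.1 kt.
Latitude correction: −0.6 × (14 − 20) = 3.6 kt.
Corrected V ≈ 126.7 kt → 127 kt.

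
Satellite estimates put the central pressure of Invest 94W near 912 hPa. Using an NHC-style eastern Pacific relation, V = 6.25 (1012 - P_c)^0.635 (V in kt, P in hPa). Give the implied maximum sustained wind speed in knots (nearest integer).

116 kt

ΔP = 1012 − 912 = 100 hPa.
100^0.635 ≈ 18.621.
V ≈ 6.25 × 18.621 ≈ 116.4 kt.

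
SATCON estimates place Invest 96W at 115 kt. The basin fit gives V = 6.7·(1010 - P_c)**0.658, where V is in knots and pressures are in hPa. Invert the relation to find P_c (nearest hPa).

ΔP = (V / 6.7)^(1/0.658) = (115/6.7)^1.520.
115/6.7 = 17.164; 17.164^1.520 ≈ 75.22 hPa.
P_c = 1010 − 75.22 = 934.78 ≈ 935 hPa.

935 hPa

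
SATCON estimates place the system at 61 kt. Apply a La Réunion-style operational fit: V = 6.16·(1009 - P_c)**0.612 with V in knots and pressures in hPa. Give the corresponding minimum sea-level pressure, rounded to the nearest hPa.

967 hPa

ΔP = (V / 6.16)^(1/0.612) = (61/6.16)^1.634.
61/6.16 = 9.903; 9.903^1.634 ≈ 42.37 hPa.
P_c = 1009 − 42.37 = 966.63 ≈ 967 hPa.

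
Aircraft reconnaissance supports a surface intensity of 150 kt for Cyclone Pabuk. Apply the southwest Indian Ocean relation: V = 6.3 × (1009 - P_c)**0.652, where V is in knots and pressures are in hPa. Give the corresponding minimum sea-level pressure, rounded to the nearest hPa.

880 hPa

ΔP = (V / 6.3)^(1/0.652) = (150/6.3)^1.534.
150/6.3 = 23.810; 23.810^1.534 ≈ 129.29 hPa.
P_c = 1009 − 129.29 = 879.71 ≈ 880 hPa.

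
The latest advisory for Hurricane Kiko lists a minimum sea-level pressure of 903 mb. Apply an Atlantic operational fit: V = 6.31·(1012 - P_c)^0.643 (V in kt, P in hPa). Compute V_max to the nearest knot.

129 kt

ΔP = 1012 − 903 = 109 mb.
109^0.643 ≈ 20.420.
V ≈ 6.31 × 20.420 ≈ 128.9 kt.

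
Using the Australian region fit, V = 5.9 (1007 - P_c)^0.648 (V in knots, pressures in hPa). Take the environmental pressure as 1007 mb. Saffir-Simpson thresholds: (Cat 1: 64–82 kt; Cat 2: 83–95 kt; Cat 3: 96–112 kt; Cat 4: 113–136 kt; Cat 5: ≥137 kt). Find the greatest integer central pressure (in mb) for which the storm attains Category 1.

967 mb

Category 1 begins at V = 64 kt.
Required ΔP = (64/5.9)^(1/0.648) = 10.847^1.543 ≈ 39.60 mb.
P_c ≤ 1007 − 39.60 = 967.40, so the highest integer P_c is 967 mb.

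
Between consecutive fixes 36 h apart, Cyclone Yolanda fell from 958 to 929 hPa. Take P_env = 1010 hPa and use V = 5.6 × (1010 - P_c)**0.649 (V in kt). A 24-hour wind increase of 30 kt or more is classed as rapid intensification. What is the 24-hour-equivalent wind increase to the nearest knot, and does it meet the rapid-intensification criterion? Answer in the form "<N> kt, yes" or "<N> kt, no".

V₁: ΔP = 52, V ≈ 5.6 × 52^0.649 ≈ 72.76 kt.
V₂: ΔP = 81, V ≈ 5.6 × 81^0.649 ≈ 97.01 kt.
ΔV over 36 h = 24.25 kt → 24 h equivalent = 24.25 × 24/36 ≈ 16.17 kt.
16 kt < 30 kt ⇒ not rapid intensification.

16 kt, no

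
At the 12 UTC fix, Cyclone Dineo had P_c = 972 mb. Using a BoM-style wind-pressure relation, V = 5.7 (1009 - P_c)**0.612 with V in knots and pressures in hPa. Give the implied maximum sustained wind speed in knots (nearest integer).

52 kt

ΔP = 1009 − 972 = 37 mb.
37^0.612 ≈ 9.115.
V ≈ 5.7 × 9.115 ≈ 52.0 kt.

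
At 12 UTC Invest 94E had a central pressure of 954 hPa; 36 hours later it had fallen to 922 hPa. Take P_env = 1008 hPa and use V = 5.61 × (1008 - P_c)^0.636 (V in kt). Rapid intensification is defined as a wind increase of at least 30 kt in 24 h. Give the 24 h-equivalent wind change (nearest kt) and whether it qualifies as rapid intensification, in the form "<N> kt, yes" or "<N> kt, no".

V₁: ΔP = 54, V ≈ 5.61 × 54^0.636 ≈ 70.92 kt.
V₂: ΔP = 86, V ≈ 5.61 × 86^0.636 ≈ 95.35 kt.
ΔV over 36 h = 24.43 kt → 24 h equivalent = 24.43 × 24/36 ≈ 16.29 kt.
16 kt < 30 kt ⇒ not rapid intensification.

16 kt, no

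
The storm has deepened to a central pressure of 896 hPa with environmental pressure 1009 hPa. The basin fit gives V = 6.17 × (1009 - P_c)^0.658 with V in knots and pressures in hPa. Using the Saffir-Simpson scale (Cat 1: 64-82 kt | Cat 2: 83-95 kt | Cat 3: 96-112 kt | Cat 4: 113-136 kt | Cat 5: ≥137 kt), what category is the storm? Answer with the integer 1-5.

ΔP = 1009 − 896 = 113 hPa.
V ≈ 6.17 × 113^0.658 = 6.17 × 22.43 ≈ 138 kt.
138 kt falls in the Category 5 band.

5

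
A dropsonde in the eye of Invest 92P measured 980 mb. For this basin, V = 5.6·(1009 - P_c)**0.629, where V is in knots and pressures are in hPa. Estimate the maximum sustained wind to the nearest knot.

47 kt

ΔP = 1009 − 980 = 29 mb.
29^0.629 ≈ 8.315.
V ≈ 5.6 × 8.315 ≈ 46.6 kt.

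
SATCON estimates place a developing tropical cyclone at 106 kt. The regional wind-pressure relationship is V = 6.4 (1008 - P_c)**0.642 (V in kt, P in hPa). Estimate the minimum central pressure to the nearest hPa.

ΔP = (V / 6.4)^(1/0.642) = (106/6.4)^1.558.
106/6.4 = 16.562; 16.562^1.558 ≈ 79.24 hPa.
P_c = 1008 − 79.24 = 928.76 ≈ 929 hPa.

929 hPa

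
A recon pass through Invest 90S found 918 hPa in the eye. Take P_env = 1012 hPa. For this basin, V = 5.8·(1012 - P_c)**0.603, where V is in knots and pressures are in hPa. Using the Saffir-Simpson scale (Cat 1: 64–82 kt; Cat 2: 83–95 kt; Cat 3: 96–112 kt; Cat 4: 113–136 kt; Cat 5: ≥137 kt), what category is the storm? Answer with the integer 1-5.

ΔP = 1012 − 918 = 94 hPa.
V ≈ 5.8 × 94^0.603 = 5.8 × 15.48 ≈ 90 kt.
90 kt falls in the Category 2 band.

2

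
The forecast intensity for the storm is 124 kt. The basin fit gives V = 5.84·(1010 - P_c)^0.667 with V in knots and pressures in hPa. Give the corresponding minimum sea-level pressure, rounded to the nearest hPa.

ΔP = (V / 5.84)^(1/0.667) = (124/5.84)^1.499.
124/5.84 = 21.233; 21.233^1.499 ≈ 97.62 hPa.
P_c = 1010 − 97.62 = 912.38 ≈ 912 hPa.

912 hPa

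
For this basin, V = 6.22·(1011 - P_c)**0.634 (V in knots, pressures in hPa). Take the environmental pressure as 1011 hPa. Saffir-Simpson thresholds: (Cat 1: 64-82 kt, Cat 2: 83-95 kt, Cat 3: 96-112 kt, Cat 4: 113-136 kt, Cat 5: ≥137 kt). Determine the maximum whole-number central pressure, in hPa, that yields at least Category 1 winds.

Category 1 begins at V = 64 kt.
Required ΔP = (64/6.22)^(1/0.634) = 10.289^1.577 ≈ 39.52 hPa.
P_c ≤ 1011 − 39.52 = 971.48, so the highest integer P_c is 971 hPa.

971 hPa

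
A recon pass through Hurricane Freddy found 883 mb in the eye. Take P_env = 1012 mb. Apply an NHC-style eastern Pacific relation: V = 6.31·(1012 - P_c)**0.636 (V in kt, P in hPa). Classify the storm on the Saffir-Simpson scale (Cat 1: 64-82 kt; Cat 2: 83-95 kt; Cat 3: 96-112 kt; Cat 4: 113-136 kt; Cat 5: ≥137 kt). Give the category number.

5

ΔP = 1012 − 883 = 129 mb.
V ≈ 6.31 × 129^0.636 = 6.31 × 22.00 ≈ 139 kt.
139 kt falls in the Category 5 band.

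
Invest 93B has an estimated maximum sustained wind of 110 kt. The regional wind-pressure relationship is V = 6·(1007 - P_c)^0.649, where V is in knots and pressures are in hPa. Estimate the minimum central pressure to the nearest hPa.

ΔP = (V / 6)^(1/0.649) = (110/6)^1.541.
110/6 = 18.333; 18.333^1.541 ≈ 88.40 hPa.
P_c = 1007 − 88.40 = 918.60 ≈ 919 hPa.

919 hPa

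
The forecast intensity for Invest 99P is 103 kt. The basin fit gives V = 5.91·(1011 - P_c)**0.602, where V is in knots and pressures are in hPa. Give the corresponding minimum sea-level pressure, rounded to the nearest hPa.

ΔP = (V / 5.91)^(1/0.602) = (103/5.91)^1.661.
103/5.91 = 17.428; 17.428^1.661 ≈ 115.31 hPa.
P_c = 1011 − 115.31 = 895.69 ≈ 896 hPa.

896 hPa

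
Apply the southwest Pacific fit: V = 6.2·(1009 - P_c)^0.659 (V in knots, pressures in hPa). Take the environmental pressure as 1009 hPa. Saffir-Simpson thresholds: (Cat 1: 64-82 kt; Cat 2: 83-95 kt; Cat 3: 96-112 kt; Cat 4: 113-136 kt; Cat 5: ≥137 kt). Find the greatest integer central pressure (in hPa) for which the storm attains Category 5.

Category 5 begins at V = 137 kt.
Required ΔP = (137/6.2)^(1/0.659) = 22.097^1.517 ≈ 109.64 hPa.
P_c ≤ 1009 − 109.64 = 899.36, so the highest integer P_c is 899 hPa.

899 hPa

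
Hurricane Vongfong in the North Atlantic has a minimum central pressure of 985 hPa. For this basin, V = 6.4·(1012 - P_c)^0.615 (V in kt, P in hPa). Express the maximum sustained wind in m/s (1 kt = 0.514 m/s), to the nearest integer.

ΔP = 1012 − 985 = 27 hPa.
V ≈ 6.4 × 27^0.615 = 6.4 × 7.591 ≈ 48.581 kt.
48.581 × 0.514 ≈ 24.97 m/s → 25 m/s.

25 m/s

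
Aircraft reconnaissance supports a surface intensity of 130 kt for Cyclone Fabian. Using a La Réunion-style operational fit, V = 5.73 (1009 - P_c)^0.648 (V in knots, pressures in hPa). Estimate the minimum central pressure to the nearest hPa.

ΔP = (V / 5.73)^(1/0.648) = (130/5.73)^1.543.
130/5.73 = 22.688; 22.688^1.543 ≈ 123.67 hPa.
P_c = 1009 − 123.67 = 885.33 ≈ 885 hPa.

885 hPa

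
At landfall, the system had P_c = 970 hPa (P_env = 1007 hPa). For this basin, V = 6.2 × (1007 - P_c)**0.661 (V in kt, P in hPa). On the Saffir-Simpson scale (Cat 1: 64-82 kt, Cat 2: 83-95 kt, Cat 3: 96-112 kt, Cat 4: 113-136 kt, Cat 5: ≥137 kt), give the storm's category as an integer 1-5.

ΔP = 1007 − 970 = 37 hPa.
V ≈ 6.2 × 37^0.661 = 6.2 × 10.88 ≈ 67 kt.
67 kt falls in the Category 1 band.

1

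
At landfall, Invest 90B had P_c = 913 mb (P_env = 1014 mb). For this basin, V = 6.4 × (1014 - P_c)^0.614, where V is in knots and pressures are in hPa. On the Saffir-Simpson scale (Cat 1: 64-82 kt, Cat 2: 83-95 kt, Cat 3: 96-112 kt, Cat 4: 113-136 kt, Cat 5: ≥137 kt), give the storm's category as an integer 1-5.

3

ΔP = 1014 − 913 = 101 mb.
V ≈ 6.4 × 101^0.614 = 6.4 × 17.01 ≈ 109 kt.
109 kt falls in the Category 3 band.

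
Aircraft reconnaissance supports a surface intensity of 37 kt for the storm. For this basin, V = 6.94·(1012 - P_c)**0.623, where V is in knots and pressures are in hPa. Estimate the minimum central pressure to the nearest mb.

997 mb

ΔP = (V / 6.94)^(1/0.623) = (37/6.94)^1.605.
37/6.94 = 5.331; 5.331^1.605 ≈ 14.68 mb.
P_c = 1012 − 14.68 = 997.32 ≈ 997 mb.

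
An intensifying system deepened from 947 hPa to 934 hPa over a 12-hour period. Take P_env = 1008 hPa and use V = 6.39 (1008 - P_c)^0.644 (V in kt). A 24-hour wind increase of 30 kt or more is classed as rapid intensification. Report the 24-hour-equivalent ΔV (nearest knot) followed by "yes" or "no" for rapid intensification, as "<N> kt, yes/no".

24 kt, no

V₁: ΔP = 61, V ≈ 6.39 × 61^0.644 ≈ 90.21 kt.
V₂: ΔP = 74, V ≈ 6.39 × 74^0.644 ≈ 102.16 kt.
ΔV over 12 h = 11.95 kt → 24 h equivalent = 11.95 × 24/12 ≈ 23.90 kt.
24 kt < 30 kt ⇒ not rapid intensification.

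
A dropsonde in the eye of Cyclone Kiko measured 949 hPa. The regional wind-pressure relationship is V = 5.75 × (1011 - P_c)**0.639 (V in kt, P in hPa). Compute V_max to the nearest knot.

80 kt

ΔP = 1011 − 949 = 62 hPa.
62^0.639 ≈ 13.975.
V ≈ 5.75 × 13.975 ≈ 80.4 kt.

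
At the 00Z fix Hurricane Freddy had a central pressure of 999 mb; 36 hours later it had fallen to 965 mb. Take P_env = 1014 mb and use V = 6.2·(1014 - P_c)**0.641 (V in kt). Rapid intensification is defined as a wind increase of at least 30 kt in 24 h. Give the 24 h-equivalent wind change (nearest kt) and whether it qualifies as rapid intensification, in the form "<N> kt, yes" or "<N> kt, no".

27 kt, no

V₁: ΔP = 15, V ≈ 6.2 × 15^0.641 ≈ 35.18 kt.
V₂: ΔP = 49, V ≈ 6.2 × 49^0.641 ≈ 75.13 kt.
ΔV over 36 h = 39.95 kt → 24 h equivalent = 39.95 × 24/36 ≈ 26.63 kt.
27 kt < 30 kt ⇒ not rapid intensification.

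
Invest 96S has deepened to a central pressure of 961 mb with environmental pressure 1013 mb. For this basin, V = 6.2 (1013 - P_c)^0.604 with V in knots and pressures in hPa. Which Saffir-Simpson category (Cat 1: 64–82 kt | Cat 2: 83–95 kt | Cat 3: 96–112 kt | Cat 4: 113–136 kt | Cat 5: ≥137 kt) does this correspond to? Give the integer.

1

ΔP = 1013 − 961 = 52 mb.
V ≈ 6.2 × 52^0.604 = 6.2 × 10.88 ≈ 67 kt.
67 kt falls in the Category 1 band.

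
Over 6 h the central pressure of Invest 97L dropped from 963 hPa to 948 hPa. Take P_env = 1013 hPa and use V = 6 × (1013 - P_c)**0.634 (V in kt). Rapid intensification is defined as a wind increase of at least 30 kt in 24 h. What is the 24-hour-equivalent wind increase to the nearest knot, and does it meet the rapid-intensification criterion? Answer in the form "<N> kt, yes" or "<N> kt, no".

52 kt, yes

V₁: ΔP = 50, V ≈ 6 × 50^0.634 ≈ 71.66 kt.
V₂: ΔP = 65, V ≈ 6 × 65^0.634 ≈ 84.63 kt.
ΔV over 6 h = 12.97 kt → 24 h equivalent = 12.97 × 24/6 ≈ 51.88 kt.
52 kt ≥ 30 kt ⇒ rapid intensification.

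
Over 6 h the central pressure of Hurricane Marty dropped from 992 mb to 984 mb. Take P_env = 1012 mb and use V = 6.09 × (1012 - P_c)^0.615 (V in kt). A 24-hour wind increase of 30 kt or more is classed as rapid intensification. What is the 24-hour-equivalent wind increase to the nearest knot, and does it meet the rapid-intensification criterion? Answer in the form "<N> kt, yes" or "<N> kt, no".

35 kt, yes

V₁: ΔP = 20, V ≈ 6.09 × 20^0.615 ≈ 38.44 kt.
V₂: ΔP = 28, V ≈ 6.09 × 28^0.615 ≈ 47.27 kt.
ΔV over 6 h = 8.83 kt → 24 h equivalent = 8.83 × 24/6 ≈ 35.32 kt.
35 kt ≥ 30 kt ⇒ rapid intensification.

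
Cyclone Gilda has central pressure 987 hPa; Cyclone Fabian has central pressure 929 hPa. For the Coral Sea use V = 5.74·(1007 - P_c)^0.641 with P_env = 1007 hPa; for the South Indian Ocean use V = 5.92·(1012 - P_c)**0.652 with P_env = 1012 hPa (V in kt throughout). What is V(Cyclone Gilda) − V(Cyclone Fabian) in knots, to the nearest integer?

-66 kt

Cyclone Gilda: ΔP = 20; V ≈ 5.74 × 20^0.641 ≈ 39.16 kt.
Cyclone Fabian: ΔP = 83; V ≈ 5.92 × 83^0.652 ≈ 105.57 kt.
Difference ≈ 39.16 − 105.57 = -66.41 → -66 kt.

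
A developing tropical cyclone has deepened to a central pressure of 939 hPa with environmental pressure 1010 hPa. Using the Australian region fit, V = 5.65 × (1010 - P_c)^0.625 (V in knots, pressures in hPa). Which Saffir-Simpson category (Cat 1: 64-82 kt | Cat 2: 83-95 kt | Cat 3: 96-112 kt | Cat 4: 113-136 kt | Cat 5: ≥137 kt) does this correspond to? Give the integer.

1

ΔP = 1010 − 939 = 71 hPa.
V ≈ 5.65 × 71^0.625 = 5.65 × 14.36 ≈ 81 kt.
81 kt falls in the Category 1 band.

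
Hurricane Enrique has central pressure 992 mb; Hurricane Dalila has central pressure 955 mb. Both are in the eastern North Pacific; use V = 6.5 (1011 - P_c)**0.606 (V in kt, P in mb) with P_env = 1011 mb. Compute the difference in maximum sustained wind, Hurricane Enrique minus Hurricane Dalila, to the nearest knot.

-36 kt

Hurricane Enrique: ΔP = 19; V ≈ 6.5 × 19^0.606 ≈ 38.71 kt.
Hurricane Dalila: ΔP = 56; V ≈ 6.5 × 56^0.606 ≈ 74.53 kt.
Difference ≈ 38.71 − 74.53 = -35.82 → -36 kt.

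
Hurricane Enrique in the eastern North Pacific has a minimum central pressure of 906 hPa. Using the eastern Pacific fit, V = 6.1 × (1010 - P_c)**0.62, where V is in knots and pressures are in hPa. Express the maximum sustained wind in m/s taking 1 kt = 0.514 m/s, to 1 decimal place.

55.8 m/s

ΔP = 1010 − 906 = 104 hPa.
V ≈ 6.1 × 104^0.62 = 6.1 × 17.806 ≈ 108.615 kt.
108.615 × 0.514 ≈ 55.83 m/s → 55.8 m/s.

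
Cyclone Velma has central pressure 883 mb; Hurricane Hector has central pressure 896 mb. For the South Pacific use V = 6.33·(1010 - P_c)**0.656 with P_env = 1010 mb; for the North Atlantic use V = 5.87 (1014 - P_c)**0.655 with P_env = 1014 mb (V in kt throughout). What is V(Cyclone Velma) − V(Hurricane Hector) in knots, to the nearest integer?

18 kt

Cyclone Velma: ΔP = 127; V ≈ 6.33 × 127^0.656 ≈ 151.88 kt.
Hurricane Hector: ΔP = 118; V ≈ 5.87 × 118^0.655 ≈ 133.57 kt.
Difference ≈ 151.88 − 133.57 = 18.31 → 18 kt.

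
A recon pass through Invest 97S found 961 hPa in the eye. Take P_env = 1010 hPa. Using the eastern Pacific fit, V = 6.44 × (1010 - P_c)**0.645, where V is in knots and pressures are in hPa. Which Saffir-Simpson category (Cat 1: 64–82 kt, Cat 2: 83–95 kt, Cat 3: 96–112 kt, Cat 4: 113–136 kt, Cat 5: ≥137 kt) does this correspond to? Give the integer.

ΔP = 1010 − 961 = 49 hPa.
V ≈ 6.44 × 49^0.645 = 6.44 × 12.31 ≈ 79 kt.
79 kt falls in the Category 1 band.

1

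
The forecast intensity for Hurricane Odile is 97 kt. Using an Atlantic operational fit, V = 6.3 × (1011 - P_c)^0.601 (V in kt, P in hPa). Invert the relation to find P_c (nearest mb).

ΔP = (V / 6.3)^(1/0.601) = (97/6.3)^1.664.
97/6.3 = 15.397; 15.397^1.664 ≈ 94.57 mb.
P_c = 1011 − 94.57 = 916.43 ≈ 916 mb.

916 mb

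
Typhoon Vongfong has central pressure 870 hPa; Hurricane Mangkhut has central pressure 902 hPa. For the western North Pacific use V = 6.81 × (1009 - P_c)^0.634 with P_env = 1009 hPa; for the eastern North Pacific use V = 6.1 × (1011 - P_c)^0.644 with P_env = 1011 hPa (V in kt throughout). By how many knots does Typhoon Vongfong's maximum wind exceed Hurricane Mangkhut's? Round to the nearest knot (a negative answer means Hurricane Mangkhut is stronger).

30 kt

Typhoon Vongfong: ΔP = 139; V ≈ 6.81 × 139^0.634 ≈ 155.53 kt.
Hurricane Mangkhut: ΔP = 109; V ≈ 6.1 × 109^0.644 ≈ 125.15 kt.
Difference ≈ 155.53 − 125.15 = 30.38 → 30 kt.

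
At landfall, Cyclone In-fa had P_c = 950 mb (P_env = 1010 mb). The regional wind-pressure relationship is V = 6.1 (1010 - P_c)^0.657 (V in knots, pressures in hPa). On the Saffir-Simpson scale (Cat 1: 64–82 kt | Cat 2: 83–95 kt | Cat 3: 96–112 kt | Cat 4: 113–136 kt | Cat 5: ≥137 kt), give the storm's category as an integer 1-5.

2

ΔP = 1010 − 950 = 60 mb.
V ≈ 6.1 × 60^0.657 = 6.1 × 14.73 ≈ 90 kt.
90 kt falls in the Category 2 band.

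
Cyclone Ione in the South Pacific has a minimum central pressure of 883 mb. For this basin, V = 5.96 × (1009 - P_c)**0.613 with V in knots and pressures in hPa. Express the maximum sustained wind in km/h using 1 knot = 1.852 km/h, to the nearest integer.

ΔP = 1009 − 883 = 126 mb.
V ≈ 5.96 × 126^0.613 = 5.96 × 19.388 ≈ 115.551 kt.
115.551 × 1.852 ≈ 214.00 km/h → 214 km/h.

214 km/h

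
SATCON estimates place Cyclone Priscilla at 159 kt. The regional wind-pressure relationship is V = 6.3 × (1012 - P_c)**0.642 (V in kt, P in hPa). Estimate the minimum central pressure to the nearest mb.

ΔP = (V / 6.3)^(1/0.642) = (159/6.3)^1.558.
159/6.3 = 25.238; 25.238^1.558 ≈ 152.72 mb.
P_c = 1012 − 152.72 = 859.28 ≈ 859 mb.

859 mb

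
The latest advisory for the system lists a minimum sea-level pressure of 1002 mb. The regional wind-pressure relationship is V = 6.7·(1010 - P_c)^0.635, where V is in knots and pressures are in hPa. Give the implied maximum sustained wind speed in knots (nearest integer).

25 kt

ΔP = 1010 − 1002 = 8 mb.
8^0.635 ≈ 3.745.
V ≈ 6.7 × 3.745 ≈ 25.1 kt.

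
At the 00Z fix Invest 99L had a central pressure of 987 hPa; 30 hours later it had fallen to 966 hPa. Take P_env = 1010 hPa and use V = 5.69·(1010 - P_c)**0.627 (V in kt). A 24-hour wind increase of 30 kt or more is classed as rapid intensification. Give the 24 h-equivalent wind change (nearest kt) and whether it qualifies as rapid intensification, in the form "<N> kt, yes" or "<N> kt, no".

V₁: ΔP = 23, V ≈ 5.69 × 23^0.627 ≈ 40.64 kt.
V₂: ΔP = 44, V ≈ 5.69 × 44^0.627 ≈ 61.03 kt.
ΔV over 30 h = 20.39 kt → 24 h equivalent = 20.39 × 24/30 ≈ 16.31 kt.
16 kt < 30 kt ⇒ not rapid intensification.

16 kt, no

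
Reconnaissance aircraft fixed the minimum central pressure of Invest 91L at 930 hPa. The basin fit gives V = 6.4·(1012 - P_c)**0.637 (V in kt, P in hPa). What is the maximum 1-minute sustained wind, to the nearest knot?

106 kt

ΔP = 1012 − 930 = 82 hPa.
82^0.637 ≈ 16.561.
V ≈ 6.4 × 16.561 ≈ 106.0 kt.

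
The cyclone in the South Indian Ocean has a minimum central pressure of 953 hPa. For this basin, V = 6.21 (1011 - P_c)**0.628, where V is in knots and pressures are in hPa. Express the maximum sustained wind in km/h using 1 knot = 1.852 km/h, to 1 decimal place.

147.3 km/h

ΔP = 1011 − 953 = 58 hPa.
V ≈ 6.21 × 58^0.628 = 6.21 × 12.807 ≈ 79.529 kt.
79.529 × 1.852 ≈ 147.29 km/h → 147.3 km/h.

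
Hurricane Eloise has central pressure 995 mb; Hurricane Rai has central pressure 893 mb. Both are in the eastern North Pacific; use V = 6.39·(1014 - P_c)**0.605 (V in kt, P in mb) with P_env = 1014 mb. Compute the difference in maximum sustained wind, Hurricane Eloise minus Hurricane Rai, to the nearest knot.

-78 kt

Hurricane Eloise: ΔP = 19; V ≈ 6.39 × 19^0.605 ≈ 37.94 kt.
Hurricane Rai: ΔP = 121; V ≈ 6.39 × 121^0.605 ≈ 116.30 kt.
Difference ≈ 37.94 − 116.30 = -78.36 → -78 kt.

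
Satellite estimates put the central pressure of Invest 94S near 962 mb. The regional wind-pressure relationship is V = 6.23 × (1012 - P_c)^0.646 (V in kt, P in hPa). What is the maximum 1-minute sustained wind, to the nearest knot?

78 kt

ΔP = 1012 − 962 = 50 mb.
50^0.646 ≈ 12.518.
V ≈ 6.23 × 12.518 ≈ 78.0 kt.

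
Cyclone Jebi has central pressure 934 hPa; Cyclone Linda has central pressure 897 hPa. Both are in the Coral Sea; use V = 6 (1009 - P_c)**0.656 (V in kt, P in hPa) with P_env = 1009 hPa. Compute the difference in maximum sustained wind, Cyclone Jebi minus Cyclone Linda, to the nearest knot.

-31 kt

Cyclone Jebi: ΔP = 75; V ≈ 6 × 75^0.656 ≈ 101.90 kt.
Cyclone Linda: ΔP = 112; V ≈ 6 × 112^0.656 ≈ 132.57 kt.
Difference ≈ 101.90 − 132.57 = -30.67 → -31 kt.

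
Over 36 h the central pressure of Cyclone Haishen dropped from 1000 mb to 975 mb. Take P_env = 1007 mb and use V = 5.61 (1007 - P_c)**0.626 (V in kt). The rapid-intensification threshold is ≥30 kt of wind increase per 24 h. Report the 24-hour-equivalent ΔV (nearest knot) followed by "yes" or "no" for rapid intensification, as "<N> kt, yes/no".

V₁: ΔP = 7, V ≈ 5.61 × 7^0.626 ≈ 18.97 kt.
V₂: ΔP = 32, V ≈ 5.61 × 32^0.626 ≈ 49.11 kt.
ΔV over 36 h = 30.14 kt → 24 h equivalent = 30.14 × 24/36 ≈ 20.09 kt.
20 kt < 30 kt ⇒ not rapid intensification.

20 kt, no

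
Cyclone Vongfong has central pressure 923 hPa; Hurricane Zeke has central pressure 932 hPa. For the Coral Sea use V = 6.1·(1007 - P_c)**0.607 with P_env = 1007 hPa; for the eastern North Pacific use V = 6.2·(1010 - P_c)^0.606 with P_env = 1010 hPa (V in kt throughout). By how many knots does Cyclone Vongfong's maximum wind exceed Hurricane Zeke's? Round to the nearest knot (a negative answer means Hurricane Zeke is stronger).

3 kt

Cyclone Vongfong: ΔP = 84; V ≈ 6.1 × 84^0.607 ≈ 89.82 kt.
Hurricane Zeke: ΔP = 78; V ≈ 6.2 × 78^0.606 ≈ 86.90 kt.
Difference ≈ 89.82 − 86.90 = 2.92 → 3 kt.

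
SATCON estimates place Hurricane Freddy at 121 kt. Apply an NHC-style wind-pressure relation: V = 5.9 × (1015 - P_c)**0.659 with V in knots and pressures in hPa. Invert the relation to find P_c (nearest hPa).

ΔP = (V / 5.9)^(1/0.659) = (121/5.9)^1.517.
121/5.9 = 20.508; 20.508^1.517 ≈ 97.90 hPa.
P_c = 1015 − 97.90 = 917.10 ≈ 917 hPa.

917 hPa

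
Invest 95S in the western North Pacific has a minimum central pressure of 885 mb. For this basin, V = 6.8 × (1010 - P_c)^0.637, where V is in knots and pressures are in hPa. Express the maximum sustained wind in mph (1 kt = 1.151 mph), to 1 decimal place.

ΔP = 1010 − 885 = 125 mb.
V ≈ 6.8 × 125^0.637 = 6.8 × 21.664 ≈ 147.313 kt.
147.313 × 1.151 ≈ 169.56 mph → 169.6 mph.

169.6 mph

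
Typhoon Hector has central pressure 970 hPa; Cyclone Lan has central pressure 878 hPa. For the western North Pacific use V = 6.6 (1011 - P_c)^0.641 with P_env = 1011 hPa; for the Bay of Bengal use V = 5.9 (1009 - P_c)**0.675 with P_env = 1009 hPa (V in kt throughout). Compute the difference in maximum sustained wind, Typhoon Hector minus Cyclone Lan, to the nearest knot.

Typhoon Hector: ΔP = 41; V ≈ 6.6 × 41^0.641 ≈ 71.34 kt.
Cyclone Lan: ΔP = 131; V ≈ 5.9 × 131^0.675 ≈ 158.49 kt.
Difference ≈ 71.34 − 158.49 = -87.15 → -87 kt.

-87 kt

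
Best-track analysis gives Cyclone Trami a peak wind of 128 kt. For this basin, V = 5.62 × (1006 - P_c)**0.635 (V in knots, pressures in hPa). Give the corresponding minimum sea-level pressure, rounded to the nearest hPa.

ΔP = (V / 5.62)^(1/0.635) = (128/5.62)^1.575.
128/5.62 = 22.776; 22.776^1.575 ≈ 137.33 hPa.
P_c = 1006 − 137.33 = 868.67 ≈ 869 hPa.

869 hPa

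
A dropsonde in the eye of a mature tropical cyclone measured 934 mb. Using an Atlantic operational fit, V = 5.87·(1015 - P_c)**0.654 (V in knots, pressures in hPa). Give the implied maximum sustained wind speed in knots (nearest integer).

104 kt

ΔP = 1015 − 934 = 81 mb.
81^0.654 ≈ 17.707.
V ≈ 5.87 × 17.707 ≈ 103.9 kt.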